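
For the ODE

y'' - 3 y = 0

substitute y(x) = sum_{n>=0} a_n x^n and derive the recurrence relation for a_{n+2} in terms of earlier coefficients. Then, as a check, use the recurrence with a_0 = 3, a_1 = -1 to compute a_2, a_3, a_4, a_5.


Substitute y = sum_n a_n x^n into y'' + (const) y = 0.
y''(x) = sum_{n>=0} (n+2)(n+1) a_{n+2} x^n.
The ODE becomes sum_n [(n+2)(n+1) a_{n+2} - 3 a_n] x^n = 0.
Setting each coefficient to zero gives the recurrence:
  (n+2)(n+1) a_{n+2} - 3 a_n = 0,
  a_{n+2} = 3 / ((n+1)(n+2)) a_n.

Check with a_0 = 3, a_1 = -1 (apply the recurrence for n = 0, 1, 2, 3): a_0 = 3, a_1 = -1, a_2 = 9/2, a_3 = -1/2, a_4 = 9/8, a_5 = -3/40.

a_{n+2} = 3/((n+1)(n+2)) * a_n; check: a_0 = 3, a_1 = -1, a_2 = 9/2, a_3 = -1/2, a_4 = 9/8, a_5 = -3/40


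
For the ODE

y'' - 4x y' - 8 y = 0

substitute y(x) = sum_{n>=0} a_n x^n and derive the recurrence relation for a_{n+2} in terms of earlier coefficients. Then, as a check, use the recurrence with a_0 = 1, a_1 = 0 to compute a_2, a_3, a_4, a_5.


Substitute y = sum_n a_n x^n.
y''(x) has coefficient (n+2)(n+1) a_{n+2} at x^n;
-4 x y'(x) has coefficient -4 n a_n at x^n (shift);
-8 y(x) has coefficient -8 a_n at x^n.
Matching x^n: (n+2)(n+1) a_{n+2} + (-4n - 8) a_n = 0.
Thus a_{n+2} = (4n + 8) / ((n+1)(n+2)) * a_n.

Check with a_0 = 1, a_1 = 0 (apply the recurrence for n = 0, 1, 2, 3): a_0 = 1, a_1 = 0, a_2 = 4, a_3 = 0, a_4 = 16/3, a_5 = 0.

a_(n+2) = (4n + 8) / ((n+1)(n+2)) * a_n; check: a_0 = 1, a_1 = 0, a_2 = 4, a_3 = 0, a_4 = 16/3, a_5 = 0


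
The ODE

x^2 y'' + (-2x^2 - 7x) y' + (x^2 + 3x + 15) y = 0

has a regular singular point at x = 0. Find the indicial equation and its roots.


Divide by x^2 to reach normal form y'' + P_1(x) y' + P_2(x) y = 0 with P_1(x) = -2 - 7/x and P_2(x) = 1 + 3/x + 15/x^2.
x = 0 is a singular point because the y'-coefficient -2 - 7/x has a pole at x = 0 and the y-coefficient 1 + 3/x + 15/x^2 has a pole at x = 0.
It is a regular singular point because x P_1(x) = p(x) = -2x - 7 and x^2 P_2(x) = q(x) = x^2 + 3x + 15 are polynomials, hence analytic at x = 0.
p(0) = -7,  q(0) = 15.
Indicial equation: r(r-1) + p(0) r + q(0) = 0, i.e. r^2 + (p(0) - 1) r + q(0) = 0, i.e. r^2 - 8 r + 15 = 0.
Discriminant: (-8)^2 - 4(15) = 4, so r = (8 ± 2)/2.
Solving: r_1 = 5, r_2 = 3.

indicial: r^2 - 8 r + 15 = 0; roots r_1 = 5, r_2 = 3


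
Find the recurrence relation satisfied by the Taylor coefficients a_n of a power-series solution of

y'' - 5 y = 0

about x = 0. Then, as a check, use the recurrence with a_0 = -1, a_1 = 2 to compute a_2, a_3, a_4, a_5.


Substitute y = sum_n a_n x^n into y'' + (const) y = 0.
y''(x) = sum_{n>=0} (n+2)(n+1) a_{n+2} x^n.
The ODE becomes sum_n [(n+2)(n+1) a_{n+2} - 5 a_n] x^n = 0.
Setting each coefficient to zero gives the recurrence:
  (n+2)(n+1) a_{n+2} - 5 a_n = 0,
  a_{n+2} = 5 / ((n+1)(n+2)) a_n.

Check with a_0 = -1, a_1 = 2 (apply the recurrence for n = 0, 1, 2, 3): a_0 = -1, a_1 = 2, a_2 = -5/2, a_3 = 5/3, a_4 = -25/24, a_5 = 5/12.

a_{n+2} = 5/((n+1)(n+2)) * a_n; check: a_0 = -1, a_1 = 2, a_2 = -5/2, a_3 = 5/3, a_4 = -25/24, a_5 = 5/12


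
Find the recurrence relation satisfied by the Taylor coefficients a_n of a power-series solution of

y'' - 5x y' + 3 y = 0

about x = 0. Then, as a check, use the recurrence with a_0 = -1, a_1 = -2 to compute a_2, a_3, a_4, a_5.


Substitute y = sum_n a_n x^n.
y''(x) has coefficient (n+2)(n+1) a_{n+2} at x^n;
-5 x y'(x) has coefficient -5 n a_n at x^n (shift);
3 y(x) has coefficient 3 a_n at x^n.
Matching x^n: (n+2)(n+1) a_{n+2} + (-5n + 3) a_n = 0.
Thus a_{n+2} = (5n - 3) / ((n+1)(n+2)) * a_n.

Check with a_0 = -1, a_1 = -2 (apply the recurrence for n = 0, 1, 2, 3): a_0 = -1, a_1 = -2, a_2 = 3/2, a_3 = -2/3, a_4 = 7/8, a_5 = -2/5.

a_(n+2) = (5n - 3) / ((n+1)(n+2)) * a_n; check: a_0 = -1, a_1 = -2, a_2 = 3/2, a_3 = -2/3, a_4 = 7/8, a_5 = -2/5


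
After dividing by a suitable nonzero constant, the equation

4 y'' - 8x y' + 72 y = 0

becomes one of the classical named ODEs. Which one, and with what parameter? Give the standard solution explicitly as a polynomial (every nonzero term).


All three coefficients share the factor 4; dividing through by 4 gives  y'' - 2x y' + 18 y = 0.
This matches the Hermite equation y'' - 2x y' + 2n y = 0 with 2n = 18, so n = 9; the polynomial solution is H_9(x).
With y = sum_k a_k x^k, matching x^k gives (k+2)(k+1) a_{k+2} = 2(k - n) a_k = 2(k - 9) a_k. The right side vanishes at k = 9, so the series with the parity of 9 terminates at degree 9.
Standard normalization: leading coefficient of H_n is 2^n, so a_9 = 2^9 = 512. Work downward with a_k = (k+1)(k+2) a_{k+2} / (2(k - n)):
  a_7 = (8)(9)(512) / (2(7 - 9)) = 36864/(-4) = -9216
  a_5 = (6)(7)(-9216) / (2(5 - 9)) = -387072/(-8) = 48384
  a_3 = (4)(5)(48384) / (2(3 - 9)) = 967680/(-12) = -80640
  a_1 = (2)(3)(-80640) / (2(1 - 9)) = -483840/(-16) = 30240
Hence H_9(x) = 512 x^9 - 9216 x^7 + 48384 x^5 - 80640 x^3 + 30240 x.

H_9(x); series = 512 x^9 - 9216 x^7 + 48384 x^5 - 80640 x^3 + 30240 x


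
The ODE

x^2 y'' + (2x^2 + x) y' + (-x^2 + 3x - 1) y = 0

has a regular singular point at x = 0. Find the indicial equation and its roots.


Divide by x^2 to reach normal form y'' + P_1(x) y' + P_2(x) y = 0 with P_1(x) = 2 + 1/x and P_2(x) = -1 + 3/x - 1/x^2.
x = 0 is a singular point because the y'-coefficient 2 + 1/x has a pole at x = 0 and the y-coefficient -1 + 3/x - 1/x^2 has a pole at x = 0.
It is a regular singular point because x P_1(x) = p(x) = 2x + 1 and x^2 P_2(x) = q(x) = -x^2 + 3x - 1 are polynomials, hence analytic at x = 0.
p(0) = 1,  q(0) = -1.
Indicial equation: r(r-1) + p(0) r + q(0) = 0, i.e. r^2 + (p(0) - 1) r + q(0) = 0, i.e. r^2 - 1 = 0.
Discriminant: (0)^2 - 4(-1) = 4, so r = (0 ± 2)/2.
Solving: r_1 = 1, r_2 = -1.

indicial: r^2 - 1 = 0; roots r_1 = 1, r_2 = -1


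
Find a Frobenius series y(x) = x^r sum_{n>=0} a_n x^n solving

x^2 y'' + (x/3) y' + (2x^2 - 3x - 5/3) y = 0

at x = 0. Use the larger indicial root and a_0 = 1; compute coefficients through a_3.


Write in Frobenius form y'' + (p(x)/x) y' + (q(x)/x^2) y = 0:
  p(x) = 1/3,  q(x) = 2x^2 - 3x - 5/3.
Indicial equation: r(r-1) + (1/3) r + (-5/3) = 0 -> roots r_1 = 5/3, r_2 = -1.
Take r = r_1 = 5/3. Let y(x) = x^r sum_{n>=0} a_n x^n with a_0 = 1.
Substitute y = x^r sum a_n x^n and match x^{r+n}. The recurrence is
  D(n) a_n - 3 a_{n-1} + 2 a_{n-2} = 0,  where D(n) = (r+n)(r+n-1) + (1/3)(r+n) + (-5/3).
  a_n = [3 a_{n-1} - 2 a_{n-2}] / D(n).
Since the indicial polynomial factors as (r - r_1)(r - r_2), D(n) = (r_1 + n - r_1)(r_1 + n - r_2) = n(n + 8/3).
Evaluating step by step (a_0 = 1):
  n = 1: D(1) = 1(1 + 8/3) = 11/3; numerator = 3(1) = 3; a_1 = (3)/(11/3) = 9/11
  n = 2: D(2) = 2(2 + 8/3) = 28/3; numerator = 3(9/11) - 2(1) = 5/11; a_2 = (5/11)/(28/3) = 15/308
  n = 3: D(3) = 3(3 + 8/3) = 17; numerator = 3(15/308) - 2(9/11) = -459/308; a_3 = (-459/308)/(17) = -27/308

r = 5/3; a_0 = 1; a_1 = 9/11; a_2 = 15/308; a_3 = -27/308


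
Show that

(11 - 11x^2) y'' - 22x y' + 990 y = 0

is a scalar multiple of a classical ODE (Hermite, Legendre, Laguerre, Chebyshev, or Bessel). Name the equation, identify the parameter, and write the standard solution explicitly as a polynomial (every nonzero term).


All three coefficients share the factor 11; dividing through by 11 gives  (1 - x^2) y'' - 2x y' + 90 y = 0.
This matches the Legendre equation (1 - x^2) y'' - 2x y' + n(n+1) y = 0 (note the -2x y' term) with n(n+1) = 90, so n = 9; the polynomial solution is P_9(x).
With y = sum_k a_k x^k, matching x^k gives (k+2)(k+1) a_{k+2} = [k(k+1) - n(n+1)] a_k = (k - 9)(k + 10) a_k. The right side vanishes at k = 9, so the series with the parity of 9 terminates at degree 9.
Standard normalization (P_n(1) = 1): leading coefficient (2n)!/(2^n (n!)^2) = 6402373705728000/(512*131681894400) = 12155/128, so a_9 = 12155/128. Work downward with a_k = (k+1)(k+2) a_{k+2} / ((k - 9)(k + 10)):
  a_7 = (8)(9)(12155/128) / ((7 - 9)(7 + 10)) = (109395/16)/(-34) = -6435/32
  a_5 = (6)(7)(-6435/32) / ((5 - 9)(5 + 10)) = (-135135/16)/(-60) = 9009/64
  a_3 = (4)(5)(9009/64) / ((3 - 9)(3 + 10)) = (45045/16)/(-78) = -1155/32
  a_1 = (2)(3)(-1155/32) / ((1 - 9)(1 + 10)) = (-3465/16)/(-88) = 315/128
Hence P_9(x) = 12155 x^9/128 - 6435 x^7/32 + 9009 x^5/64 - 1155 x^3/32 + 315 x/128.

P_9(x); series = 12155 x^9/128 - 6435 x^7/32 + 9009 x^5/64 - 1155 x^3/32 + 315 x/128


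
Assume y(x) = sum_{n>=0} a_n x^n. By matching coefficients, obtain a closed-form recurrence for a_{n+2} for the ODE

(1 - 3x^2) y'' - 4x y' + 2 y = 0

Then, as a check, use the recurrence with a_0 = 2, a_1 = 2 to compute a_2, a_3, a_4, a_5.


Substitute y = sum_n a_n x^n.
(1 - 3 x^2) y'' contributes (n+2)(n+1) a_{n+2} - 3 n(n-1) a_n at x^n.
-4 x y'(x) contributes -4 n a_n at x^n.
2 y(x) contributes 2 a_n at x^n.
Matching x^n: (n+2)(n+1) a_{n+2} + (-3 n(n-1) - 4 n + 2) a_n = 0.
Thus a_{n+2} = (3 n(n-1) + 4 n - 2) / ((n+1)(n+2)) * a_n.

Check with a_0 = 2, a_1 = 2 (apply the recurrence for n = 0, 1, 2, 3): a_0 = 2, a_1 = 2, a_2 = -2, a_3 = 2/3, a_4 = -2, a_5 = 14/15.

a_(n+2) = (3 n(n-1) + 4 n - 2) / ((n+1)(n+2)) * a_n; check: a_0 = 2, a_1 = 2, a_2 = -2, a_3 = 2/3, a_4 = -2, a_5 = 14/15


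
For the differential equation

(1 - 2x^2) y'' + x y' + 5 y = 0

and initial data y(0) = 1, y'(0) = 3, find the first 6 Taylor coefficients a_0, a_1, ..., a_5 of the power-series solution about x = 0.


Ansatz: y(x) = sum_{n>=0} a_n x^n, so y'(x) = sum_{n>=1} n a_n x^(n-1) and y''(x) = sum_{n>=2} n(n-1) a_n x^(n-2).
Substitute into P(x) y'' + Q(x) y' + R(x) y = 0 with P(x) = 1 - 2x^2, Q(x) = x, R(x) = 5, and match powers of x.
Initial conditions: a_0 = 1, a_1 = 3.
Setting the coefficient of each power of x to zero and solving order by order (substituting the coefficients already found):
  x^0: 2 a_2 + 5 a_0 = 0  ->  2 a_2 = -5 a_0 = -5  ->  a_2 = -5/2
  x^1: 6 a_3 + 6 a_1 = 0  ->  6 a_3 = -6 a_1 = -18  ->  a_3 = -3
  x^2: 12 a_4 + 3 a_2 = 0  ->  12 a_4 = -3 a_2 = 15/2  ->  a_4 = 5/8
  x^3: 20 a_5 - 4 a_3 = 0  ->  20 a_5 = 4 a_3 = -12  ->  a_5 = -3/5
Truncated series: y(x) = 1 + 3 x - (5/2) x^2 - 3 x^3 + (5/8) x^4 - (3/5) x^5 + O(x^6).

a_0 = 1; a_1 = 3; a_2 = -5/2; a_3 = -3; a_4 = 5/8; a_5 = -3/5


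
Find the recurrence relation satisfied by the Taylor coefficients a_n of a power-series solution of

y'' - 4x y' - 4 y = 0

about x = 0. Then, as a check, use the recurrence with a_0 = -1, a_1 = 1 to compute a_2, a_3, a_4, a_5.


Substitute y = sum_n a_n x^n.
y''(x) has coefficient (n+2)(n+1) a_{n+2} at x^n;
-4 x y'(x) has coefficient -4 n a_n at x^n (shift);
-4 y(x) has coefficient -4 a_n at x^n.
Matching x^n: (n+2)(n+1) a_{n+2} + (-4n - 4) a_n = 0.
Thus a_{n+2} = (4n + 4) / ((n+1)(n+2)) * a_n.

Check with a_0 = -1, a_1 = 1 (apply the recurrence for n = 0, 1, 2, 3): a_0 = -1, a_1 = 1, a_2 = -2, a_3 = 4/3, a_4 = -2, a_5 = 16/15.

a_(n+2) = (4n + 4) / ((n+1)(n+2)) * a_n; check: a_0 = -1, a_1 = 1, a_2 = -2, a_3 = 4/3, a_4 = -2, a_5 = 16/15


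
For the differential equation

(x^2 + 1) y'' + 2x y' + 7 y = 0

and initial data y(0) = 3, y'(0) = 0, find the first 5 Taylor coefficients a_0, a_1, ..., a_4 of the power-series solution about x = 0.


Ansatz: y(x) = sum_{n>=0} a_n x^n, so y'(x) = sum_{n>=1} n a_n x^(n-1) and y''(x) = sum_{n>=2} n(n-1) a_n x^(n-2).
Substitute into P(x) y'' + Q(x) y' + R(x) y = 0 with P(x) = x^2 + 1, Q(x) = 2x, R(x) = 7, and match powers of x.
Initial conditions: a_0 = 3, a_1 = 0.
Setting the coefficient of each power of x to zero and solving order by order (substituting the coefficients already found):
  x^0: 2 a_2 + 7 a_0 = 0  ->  2 a_2 = -7 a_0 = -21  ->  a_2 = -21/2
  x^1: 6 a_3 + 9 a_1 = 0  ->  6 a_3 = -9 a_1 = 0  ->  a_3 = 0
  x^2: 12 a_4 + 13 a_2 = 0  ->  12 a_4 = -13 a_2 = 273/2  ->  a_4 = 91/8
Truncated series: y(x) = 3 - (21/2) x^2 + (91/8) x^4 + O(x^5).

a_0 = 3; a_1 = 0; a_2 = -21/2; a_3 = 0; a_4 = 91/8


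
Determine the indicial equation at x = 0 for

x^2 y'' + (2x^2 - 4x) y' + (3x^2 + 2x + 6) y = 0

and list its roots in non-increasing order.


Divide by x^2 to reach normal form y'' + P_1(x) y' + P_2(x) y = 0 with P_1(x) = 2 - 4/x and P_2(x) = 3 + 2/x + 6/x^2.
x = 0 is a singular point because the y'-coefficient 2 - 4/x has a pole at x = 0 and the y-coefficient 3 + 2/x + 6/x^2 has a pole at x = 0.
It is a regular singular point because x P_1(x) = p(x) = 2x - 4 and x^2 P_2(x) = q(x) = 3x^2 + 2x + 6 are polynomials, hence analytic at x = 0.
p(0) = -4,  q(0) = 6.
Indicial equation: r(r-1) + p(0) r + q(0) = 0, i.e. r^2 + (p(0) - 1) r + q(0) = 0, i.e. r^2 - 5 r + 6 = 0.
Discriminant: (-5)^2 - 4(6) = 1, so r = (5 ± 1)/2.
Solving: r_1 = 3, r_2 = 2.

indicial: r^2 - 5 r + 6 = 0; roots r_1 = 3, r_2 = 2


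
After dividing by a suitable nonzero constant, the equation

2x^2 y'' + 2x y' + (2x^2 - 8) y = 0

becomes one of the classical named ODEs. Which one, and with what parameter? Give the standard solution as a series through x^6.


All three coefficients share the factor 2; dividing through by 2 gives  x^2 y'' + x y' + (x^2 - 4) y = 0.
This matches the Bessel equation x^2 y'' + x y' + (x^2 - nu^2) y = 0 with nu^2 = 4, so nu = 2; the solution bounded at x = 0 is J_2(x).
Frobenius at x = 0: indicial roots ±nu; for r = nu the recurrence k(k + 2nu) c_k = -c_{k-2} gives the standard series J_nu(x) = sum_{k>=0} (-1)^k / (k! (k+nu)!) (x/2)^(2k+nu). Evaluate the first 3 terms:
  k = 0: (-1)^0 / (0! * 2! * 2^2) x^2 = 1/(1*2*4) x^2 = (1/8) x^2
  k = 1: (-1)^1 / (1! * 3! * 2^4) x^4 = -1/(1*6*16) x^4 = (-1/96) x^4
  k = 2: (-1)^2 / (2! * 4! * 2^6) x^6 = 1/(2*24*64) x^6 = (1/3072) x^6
Hence J_2(x) = x^6/3072 - x^4/96 + x^2/8 + ....

J_2(x); series = x^6/3072 - x^4/96 + x^2/8


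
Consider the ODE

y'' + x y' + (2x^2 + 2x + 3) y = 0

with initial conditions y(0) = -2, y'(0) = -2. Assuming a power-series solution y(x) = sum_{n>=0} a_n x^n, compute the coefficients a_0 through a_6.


Ansatz: y(x) = sum_{n>=0} a_n x^n, so y'(x) = sum_{n>=1} n a_n x^(n-1) and y''(x) = sum_{n>=2} n(n-1) a_n x^(n-2).
Substitute into P(x) y'' + Q(x) y' + R(x) y = 0 with P(x) = 1, Q(x) = x, R(x) = 2x^2 + 2x + 3, and match powers of x.
Initial conditions: a_0 = -2, a_1 = -2.
Setting the coefficient of each power of x to zero and solving order by order (substituting the coefficients already found):
  x^0: 2 a_2 + 3 a_0 = 0  ->  2 a_2 = -3 a_0 = 6  ->  a_2 = 3
  x^1: 6 a_3 + 4 a_1 + 2 a_0 = 0  ->  6 a_3 = -4 a_1 - 2 a_0 = 12  ->  a_3 = 2
  x^2: 12 a_4 + 5 a_2 + 2 a_1 + 2 a_0 = 0  ->  12 a_4 = -5 a_2 - 2 a_1 - 2 a_0 = -7  ->  a_4 = -7/12
  x^3: 20 a_5 + 6 a_3 + 2 a_2 + 2 a_1 = 0  ->  20 a_5 = -6 a_3 - 2 a_2 - 2 a_1 = -14  ->  a_5 = -7/10
  x^4: 30 a_6 + 7 a_4 + 2 a_3 + 2 a_2 = 0  ->  30 a_6 = -7 a_4 - 2 a_3 - 2 a_2 = -71/12  ->  a_6 = -71/360
Truncated series: y(x) = -2 - 2 x + 3 x^2 + 2 x^3 - (7/12) x^4 - (7/10) x^5 - (71/360) x^6 + O(x^7).

a_0 = -2; a_1 = -2; a_2 = 3; a_3 = 2; a_4 = -7/12; a_5 = -7/10; a_6 = -71/360


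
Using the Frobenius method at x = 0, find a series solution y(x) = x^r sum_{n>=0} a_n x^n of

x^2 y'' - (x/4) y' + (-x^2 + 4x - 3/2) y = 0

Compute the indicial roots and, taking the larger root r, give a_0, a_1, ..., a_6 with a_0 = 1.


Write in Frobenius form y'' + (p(x)/x) y' + (q(x)/x^2) y = 0:
  p(x) = -1/4,  q(x) = -x^2 + 4x - 3/2.
Indicial equation: r(r-1) + (-1/4) r + (-3/2) = 0 -> roots r_1 = 2, r_2 = -3/4.
Take r = r_1 = 2. Let y(x) = x^r sum_{n>=0} a_n x^n with a_0 = 1.
Substitute y = x^r sum a_n x^n and match x^{r+n}. The recurrence is
  D(n) a_n + 4 a_{n-1} - 1 a_{n-2} = 0,  where D(n) = (r+n)(r+n-1) + (-1/4)(r+n) + (-3/2).
  a_n = [-4 a_{n-1} + 1 a_{n-2}] / D(n).
Since the indicial polynomial factors as (r - r_1)(r - r_2), D(n) = (r_1 + n - r_1)(r_1 + n - r_2) = n(n + 11/4).
Evaluating step by step (a_0 = 1):
  n = 1: D(1) = 1(1 + 11/4) = 15/4; numerator = -4(1) = -4; a_1 = (-4)/(15/4) = -16/15
  n = 2: D(2) = 2(2 + 11/4) = 19/2; numerator = -4(-16/15) + 1(1) = 79/15; a_2 = (79/15)/(19/2) = 158/285
  n = 3: D(3) = 3(3 + 11/4) = 69/4; numerator = -4(158/285) + 1(-16/15) = -312/95; a_3 = (-312/95)/(69/4) = -416/2185
  n = 4: D(4) = 4(4 + 11/4) = 27; numerator = -4(-416/2185) + 1(158/285) = 454/345; a_4 = (454/345)/(27) = 454/9315
  n = 5: D(5) = 5(5 + 11/4) = 155/4; numerator = -4(454/9315) + 1(-416/2185) = -13640/35397; a_5 = (-13640/35397)/(155/4) = -352/35397
  n = 6: D(6) = 6(6 + 11/4) = 105/2; numerator = -4(-352/35397) + 1(454/9315) = 5222/58995; a_6 = (5222/58995)/(105/2) = 1492/884925

r = 2; a_0 = 1; a_1 = -16/15; a_2 = 158/285; a_3 = -416/2185; a_4 = 454/9315; a_5 = -352/35397; a_6 = 1492/884925


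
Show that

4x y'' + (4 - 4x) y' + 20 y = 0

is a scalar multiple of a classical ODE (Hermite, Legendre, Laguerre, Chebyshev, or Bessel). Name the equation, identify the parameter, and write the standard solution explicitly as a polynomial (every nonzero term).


All three coefficients share the factor 4; dividing through by 4 gives  x y'' + (1 - x) y' + 5 y = 0.
This matches the Laguerre equation x y'' + (1 - x) y' + n y = 0 with n = 5; the polynomial solution is L_5(x).
With y = sum_k a_k x^k, matching x^k gives (k+1)k a_{k+1} + (k+1) a_{k+1} - k a_k + n a_k = 0, i.e. (k+1)^2 a_{k+1} = (k - n) a_k = (k - 5) a_k. The right side vanishes at k = 5, so the series terminates at degree 5.
Standard normalization L_n(0) = 1 gives a_0 = 1. Work upward with a_{k+1} = (k - 5) a_k / (k+1)^2:
  a_1 = (0 - 5)(1) / 1^2 = -5/1 = -5
  a_2 = (1 - 5)(-5) / 2^2 = 20/4 = 5
  a_3 = (2 - 5)(5) / 3^2 = -15/9 = -5/3
  a_4 = (3 - 5)(-5/3) / 4^2 = (10/3)/16 = 5/24
  a_5 = (4 - 5)(5/24) / 5^2 = (-5/24)/25 = -1/120
Hence L_5(x) = -x^5/120 + 5 x^4/24 - 5 x^3/3 + 5 x^2 - 5 x + 1.

L_5(x); series = -x^5/120 + 5 x^4/24 - 5 x^3/3 + 5 x^2 - 5 x + 1


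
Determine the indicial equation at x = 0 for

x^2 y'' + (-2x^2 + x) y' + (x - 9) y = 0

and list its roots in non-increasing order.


Divide by x^2 to reach normal form y'' + P_1(x) y' + P_2(x) y = 0 with P_1(x) = -2 + 1/x and P_2(x) = 1/x - 9/x^2.
x = 0 is a singular point because the y'-coefficient -2 + 1/x has a pole at x = 0 and the y-coefficient 1/x - 9/x^2 has a pole at x = 0.
It is a regular singular point because x P_1(x) = p(x) = 1 - 2x and x^2 P_2(x) = q(x) = x - 9 are polynomials, hence analytic at x = 0.
p(0) = 1,  q(0) = -9.
Indicial equation: r(r-1) + p(0) r + q(0) = 0, i.e. r^2 + (p(0) - 1) r + q(0) = 0, i.e. r^2 - 9 = 0.
Discriminant: (0)^2 - 4(-9) = 36, so r = (0 ± 6)/2.
Solving: r_1 = 3, r_2 = -3.

indicial: r^2 - 9 = 0; roots r_1 = 3, r_2 = -3


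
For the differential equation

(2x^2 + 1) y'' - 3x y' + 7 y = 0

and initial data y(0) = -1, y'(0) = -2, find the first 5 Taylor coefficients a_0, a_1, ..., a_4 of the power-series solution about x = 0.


Ansatz: y(x) = sum_{n>=0} a_n x^n, so y'(x) = sum_{n>=1} n a_n x^(n-1) and y''(x) = sum_{n>=2} n(n-1) a_n x^(n-2).
Substitute into P(x) y'' + Q(x) y' + R(x) y = 0 with P(x) = 2x^2 + 1, Q(x) = -3x, R(x) = 7, and match powers of x.
Initial conditions: a_0 = -1, a_1 = -2.
Setting the coefficient of each power of x to zero and solving order by order (substituting the coefficients already found):
  x^0: 2 a_2 + 7 a_0 = 0  ->  2 a_2 = -7 a_0 = 7  ->  a_2 = 7/2
  x^1: 6 a_3 + 4 a_1 = 0  ->  6 a_3 = -4 a_1 = 8  ->  a_3 = 4/3
  x^2: 12 a_4 + 5 a_2 = 0  ->  12 a_4 = -5 a_2 = -35/2  ->  a_4 = -35/24
Truncated series: y(x) = -1 - 2 x + (7/2) x^2 + (4/3) x^3 - (35/24) x^4 + O(x^5).

a_0 = -1; a_1 = -2; a_2 = 7/2; a_3 = 4/3; a_4 = -35/24


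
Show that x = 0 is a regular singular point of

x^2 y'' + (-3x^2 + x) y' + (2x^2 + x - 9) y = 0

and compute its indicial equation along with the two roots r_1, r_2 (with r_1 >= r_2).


Divide by x^2 to reach normal form y'' + P_1(x) y' + P_2(x) y = 0 with P_1(x) = -3 + 1/x and P_2(x) = 2 + 1/x - 9/x^2.
x = 0 is a singular point because the y'-coefficient -3 + 1/x has a pole at x = 0 and the y-coefficient 2 + 1/x - 9/x^2 has a pole at x = 0.
It is a regular singular point because x P_1(x) = p(x) = 1 - 3x and x^2 P_2(x) = q(x) = 2x^2 + x - 9 are polynomials, hence analytic at x = 0.
p(0) = 1,  q(0) = -9.
Indicial equation: r(r-1) + p(0) r + q(0) = 0, i.e. r^2 + (p(0) - 1) r + q(0) = 0, i.e. r^2 - 9 = 0.
Discriminant: (0)^2 - 4(-9) = 36, so r = (0 ± 6)/2.
Solving: r_1 = 3, r_2 = -3.

indicial: r^2 - 9 = 0; roots r_1 = 3, r_2 = -3


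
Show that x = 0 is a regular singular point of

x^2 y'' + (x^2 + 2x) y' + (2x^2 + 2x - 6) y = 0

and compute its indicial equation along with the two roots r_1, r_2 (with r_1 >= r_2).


Divide by x^2 to reach normal form y'' + P_1(x) y' + P_2(x) y = 0 with P_1(x) = 1 + 2/x and P_2(x) = 2 + 2/x - 6/x^2.
x = 0 is a singular point because the y'-coefficient 1 + 2/x has a pole at x = 0 and the y-coefficient 2 + 2/x - 6/x^2 has a pole at x = 0.
It is a regular singular point because x P_1(x) = p(x) = x + 2 and x^2 P_2(x) = q(x) = 2x^2 + 2x - 6 are polynomials, hence analytic at x = 0.
p(0) = 2,  q(0) = -6.
Indicial equation: r(r-1) + p(0) r + q(0) = 0, i.e. r^2 + (p(0) - 1) r + q(0) = 0, i.e. r^2 + 1 r - 6 = 0.
Discriminant: (1)^2 - 4(-6) = 25, so r = (-1 ± 5)/2.
Solving: r_1 = 2, r_2 = -3.

indicial: r^2 + 1 r - 6 = 0; roots r_1 = 2, r_2 = -3


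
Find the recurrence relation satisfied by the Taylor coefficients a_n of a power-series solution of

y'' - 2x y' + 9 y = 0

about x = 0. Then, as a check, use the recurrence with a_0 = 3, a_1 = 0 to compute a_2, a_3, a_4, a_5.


Substitute y = sum_n a_n x^n.
y''(x) has coefficient (n+2)(n+1) a_{n+2} at x^n;
-2 x y'(x) has coefficient -2 n a_n at x^n (shift);
9 y(x) has coefficient 9 a_n at x^n.
Matching x^n: (n+2)(n+1) a_{n+2} + (-2n + 9) a_n = 0.
Thus a_{n+2} = (2n - 9) / ((n+1)(n+2)) * a_n.

Check with a_0 = 3, a_1 = 0 (apply the recurrence for n = 0, 1, 2, 3): a_0 = 3, a_1 = 0, a_2 = -27/2, a_3 = 0, a_4 = 45/8, a_5 = 0.

a_(n+2) = (2n - 9) / ((n+1)(n+2)) * a_n; check: a_0 = 3, a_1 = 0, a_2 = -27/2, a_3 = 0, a_4 = 45/8, a_5 = 0


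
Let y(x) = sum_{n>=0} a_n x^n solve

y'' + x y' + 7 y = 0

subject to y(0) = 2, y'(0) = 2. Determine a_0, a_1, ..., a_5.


Ansatz: y(x) = sum_{n>=0} a_n x^n, so y'(x) = sum_{n>=1} n a_n x^(n-1) and y''(x) = sum_{n>=2} n(n-1) a_n x^(n-2).
Substitute into P(x) y'' + Q(x) y' + R(x) y = 0 with P(x) = 1, Q(x) = x, R(x) = 7, and match powers of x.
Initial conditions: a_0 = 2, a_1 = 2.
Setting the coefficient of each power of x to zero and solving order by order (substituting the coefficients already found):
  x^0: 2 a_2 + 7 a_0 = 0  ->  2 a_2 = -7 a_0 = -14  ->  a_2 = -7
  x^1: 6 a_3 + 8 a_1 = 0  ->  6 a_3 = -8 a_1 = -16  ->  a_3 = -8/3
  x^2: 12 a_4 + 9 a_2 = 0  ->  12 a_4 = -9 a_2 = 63  ->  a_4 = 21/4
  x^3: 20 a_5 + 10 a_3 = 0  ->  20 a_5 = -10 a_3 = 80/3  ->  a_5 = 4/3
Truncated series: y(x) = 2 + 2 x - 7 x^2 - (8/3) x^3 + (21/4) x^4 + (4/3) x^5 + O(x^6).

a_0 = 2; a_1 = 2; a_2 = -7; a_3 = -8/3; a_4 = 21/4; a_5 = 4/3


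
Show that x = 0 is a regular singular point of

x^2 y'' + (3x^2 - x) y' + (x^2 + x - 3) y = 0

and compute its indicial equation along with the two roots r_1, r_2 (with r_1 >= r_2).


Divide by x^2 to reach normal form y'' + P_1(x) y' + P_2(x) y = 0 with P_1(x) = 3 - 1/x and P_2(x) = 1 + 1/x - 3/x^2.
x = 0 is a singular point because the y'-coefficient 3 - 1/x has a pole at x = 0 and the y-coefficient 1 + 1/x - 3/x^2 has a pole at x = 0.
It is a regular singular point because x P_1(x) = p(x) = 3x - 1 and x^2 P_2(x) = q(x) = x^2 + x - 3 are polynomials, hence analytic at x = 0.
p(0) = -1,  q(0) = -3.
Indicial equation: r(r-1) + p(0) r + q(0) = 0, i.e. r^2 + (p(0) - 1) r + q(0) = 0, i.e. r^2 - 2 r - 3 = 0.
Discriminant: (-2)^2 - 4(-3) = 16, so r = (2 ± 4)/2.
Solving: r_1 = 3, r_2 = -1.

indicial: r^2 - 2 r - 3 = 0; roots r_1 = 3, r_2 = -1


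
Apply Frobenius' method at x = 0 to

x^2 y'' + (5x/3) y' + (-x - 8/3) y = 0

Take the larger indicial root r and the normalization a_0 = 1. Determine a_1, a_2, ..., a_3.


Write in Frobenius form y'' + (p(x)/x) y' + (q(x)/x^2) y = 0:
  p(x) = 5/3,  q(x) = -x - 8/3.
Indicial equation: r(r-1) + (5/3) r + (-8/3) = 0 -> roots r_1 = 4/3, r_2 = -2.
Take r = r_1 = 4/3. Let y(x) = x^r sum_{n>=0} a_n x^n with a_0 = 1.
Substitute y = x^r sum a_n x^n and match x^{r+n}. The recurrence is
  D(n) a_n - 1 a_{n-1} = 0,  where D(n) = (r+n)(r+n-1) + (5/3)(r+n) + (-8/3).
  a_n = 1 / D(n) * a_{n-1}.
Since the indicial polynomial factors as (r - r_1)(r - r_2), D(n) = (r_1 + n - r_1)(r_1 + n - r_2) = n(n + 10/3).
Evaluating step by step (a_0 = 1):
  n = 1: D(1) = 1(1 + 10/3) = 13/3; numerator = 1(1) = 1; a_1 = (1)/(13/3) = 3/13
  n = 2: D(2) = 2(2 + 10/3) = 32/3; numerator = 1(3/13) = 3/13; a_2 = (3/13)/(32/3) = 9/416
  n = 3: D(3) = 3(3 + 10/3) = 19; numerator = 1(9/416) = 9/416; a_3 = (9/416)/(19) = 9/7904

r = 4/3; a_0 = 1; a_1 = 3/13; a_2 = 9/416; a_3 = 9/7904


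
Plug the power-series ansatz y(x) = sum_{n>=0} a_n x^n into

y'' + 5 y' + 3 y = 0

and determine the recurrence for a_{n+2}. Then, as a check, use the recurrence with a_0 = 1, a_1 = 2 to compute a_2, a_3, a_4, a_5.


Substitute y = sum_n a_n x^n.
y''(x) has coefficient (n+2)(n+1) a_{n+2} at x^n;
5 y'(x) has coefficient 5 (n+1) a_{n+1} at x^n;
3 y(x) has coefficient 3 a_n at x^n.
Matching x^n: (n+2)(n+1) a_{n+2} + 5 (n+1) a_{n+1} + 3 a_n = 0.
Thus a_{n+2} = [-5 (n+1) a_{n+1} - 3 a_n] / ((n+1)(n+2)).

Check with a_0 = 1, a_1 = 2 (apply the recurrence for n = 0, 1, 2, 3): a_0 = 1, a_1 = 2, a_2 = -13/2, a_3 = 59/6, a_4 = -32/3, a_5 = 1103/120.

a_(n+2) = [-5 (n+1) a_(n+1) - 3 a_n] / ((n+1)(n+2)); check: a_0 = 1, a_1 = 2, a_2 = -13/2, a_3 = 59/6, a_4 = -32/3, a_5 = 1103/120


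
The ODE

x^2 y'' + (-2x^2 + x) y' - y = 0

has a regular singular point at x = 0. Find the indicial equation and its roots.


Divide by x^2 to reach normal form y'' + P_1(x) y' + P_2(x) y = 0 with P_1(x) = -2 + 1/x and P_2(x) = -1/x^2.
x = 0 is a singular point because the y'-coefficient -2 + 1/x has a pole at x = 0 and the y-coefficient -1/x^2 has a pole at x = 0.
It is a regular singular point because x P_1(x) = p(x) = 1 - 2x and x^2 P_2(x) = q(x) = -1 are polynomials, hence analytic at x = 0.
p(0) = 1,  q(0) = -1.
Indicial equation: r(r-1) + p(0) r + q(0) = 0, i.e. r^2 + (p(0) - 1) r + q(0) = 0, i.e. r^2 - 1 = 0.
Discriminant: (0)^2 - 4(-1) = 4, so r = (0 ± 2)/2.
Solving: r_1 = 1, r_2 = -1.

indicial: r^2 - 1 = 0; roots r_1 = 1, r_2 = -1


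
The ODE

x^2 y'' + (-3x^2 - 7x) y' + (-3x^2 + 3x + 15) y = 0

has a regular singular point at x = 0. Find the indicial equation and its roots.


Divide by x^2 to reach normal form y'' + P_1(x) y' + P_2(x) y = 0 with P_1(x) = -3 - 7/x and P_2(x) = -3 + 3/x + 15/x^2.
x = 0 is a singular point because the y'-coefficient -3 - 7/x has a pole at x = 0 and the y-coefficient -3 + 3/x + 15/x^2 has a pole at x = 0.
It is a regular singular point because x P_1(x) = p(x) = -3x - 7 and x^2 P_2(x) = q(x) = -3x^2 + 3x + 15 are polynomials, hence analytic at x = 0.
p(0) = -7,  q(0) = 15.
Indicial equation: r(r-1) + p(0) r + q(0) = 0, i.e. r^2 + (p(0) - 1) r + q(0) = 0, i.e. r^2 - 8 r + 15 = 0.
Discriminant: (-8)^2 - 4(15) = 4, so r = (8 ± 2)/2.
Solving: r_1 = 5, r_2 = 3.

indicial: r^2 - 8 r + 15 = 0; roots r_1 = 5, r_2 = 3


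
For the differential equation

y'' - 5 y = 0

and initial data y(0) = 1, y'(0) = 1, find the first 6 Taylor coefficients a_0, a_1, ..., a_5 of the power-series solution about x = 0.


Ansatz: y(x) = sum_{n>=0} a_n x^n, so y'(x) = sum_{n>=1} n a_n x^(n-1) and y''(x) = sum_{n>=2} n(n-1) a_n x^(n-2).
Substitute into P(x) y'' + Q(x) y' + R(x) y = 0 with P(x) = 1, Q(x) = 0, R(x) = -5, and match powers of x.
Initial conditions: a_0 = 1, a_1 = 1.
Setting the coefficient of each power of x to zero and solving order by order (substituting the coefficients already found):
  x^0: 2 a_2 - 5 a_0 = 0  ->  2 a_2 = 5 a_0 = 5  ->  a_2 = 5/2
  x^1: 6 a_3 - 5 a_1 = 0  ->  6 a_3 = 5 a_1 = 5  ->  a_3 = 5/6
  x^2: 12 a_4 - 5 a_2 = 0  ->  12 a_4 = 5 a_2 = 25/2  ->  a_4 = 25/24
  x^3: 20 a_5 - 5 a_3 = 0  ->  20 a_5 = 5 a_3 = 25/6  ->  a_5 = 5/24
Truncated series: y(x) = 1 + x + (5/2) x^2 + (5/6) x^3 + (25/24) x^4 + (5/24) x^5 + O(x^6).

a_0 = 1; a_1 = 1; a_2 = 5/2; a_3 = 5/6; a_4 = 25/24; a_5 = 5/24


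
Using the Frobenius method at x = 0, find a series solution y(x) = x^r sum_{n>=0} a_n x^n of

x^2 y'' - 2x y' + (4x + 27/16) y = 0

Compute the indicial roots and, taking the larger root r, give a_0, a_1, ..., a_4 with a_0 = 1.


Write in Frobenius form y'' + (p(x)/x) y' + (q(x)/x^2) y = 0:
  p(x) = -2,  q(x) = 4x + 27/16.
Indicial equation: r(r-1) + (-2) r + (27/16) = 0 -> roots r_1 = 9/4, r_2 = 3/4.
Take r = r_1 = 9/4. Let y(x) = x^r sum_{n>=0} a_n x^n with a_0 = 1.
Substitute y = x^r sum a_n x^n and match x^{r+n}. The recurrence is
  D(n) a_n + 4 a_{n-1} = 0,  where D(n) = (r+n)(r+n-1) + (-2)(r+n) + (27/16).
  a_n = -4 / D(n) * a_{n-1}.
Since the indicial polynomial factors as (r - r_1)(r - r_2), D(n) = (r_1 + n - r_1)(r_1 + n - r_2) = n(n + 3/2).
Evaluating step by step (a_0 = 1):
  n = 1: D(1) = 1(1 + 3/2) = 5/2; numerator = -4(1) = -4; a_1 = (-4)/(5/2) = -8/5
  n = 2: D(2) = 2(2 + 3/2) = 7; numerator = -4(-8/5) = 32/5; a_2 = (32/5)/(7) = 32/35
  n = 3: D(3) = 3(3 + 3/2) = 27/2; numerator = -4(32/35) = -128/35; a_3 = (-128/35)/(27/2) = -256/945
  n = 4: D(4) = 4(4 + 3/2) = 22; numerator = -4(-256/945) = 1024/945; a_4 = (1024/945)/(22) = 512/10395

r = 9/4; a_0 = 1; a_1 = -8/5; a_2 = 32/35; a_3 = -256/945; a_4 = 512/10395


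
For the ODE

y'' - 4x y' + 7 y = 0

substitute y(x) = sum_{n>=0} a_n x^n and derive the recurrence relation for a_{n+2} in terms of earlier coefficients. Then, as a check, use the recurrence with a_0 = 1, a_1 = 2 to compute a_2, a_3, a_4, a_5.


Substitute y = sum_n a_n x^n.
y''(x) has coefficient (n+2)(n+1) a_{n+2} at x^n;
-4 x y'(x) has coefficient -4 n a_n at x^n (shift);
7 y(x) has coefficient 7 a_n at x^n.
Matching x^n: (n+2)(n+1) a_{n+2} + (-4n + 7) a_n = 0.
Thus a_{n+2} = (4n - 7) / ((n+1)(n+2)) * a_n.

Check with a_0 = 1, a_1 = 2 (apply the recurrence for n = 0, 1, 2, 3): a_0 = 1, a_1 = 2, a_2 = -7/2, a_3 = -1, a_4 = -7/24, a_5 = -1/4.

a_(n+2) = (4n - 7) / ((n+1)(n+2)) * a_n; check: a_0 = 1, a_1 = 2, a_2 = -7/2, a_3 = -1, a_4 = -7/24, a_5 = -1/4


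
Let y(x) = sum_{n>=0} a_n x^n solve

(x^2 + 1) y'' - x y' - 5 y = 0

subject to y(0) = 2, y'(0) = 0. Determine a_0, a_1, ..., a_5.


Ansatz: y(x) = sum_{n>=0} a_n x^n, so y'(x) = sum_{n>=1} n a_n x^(n-1) and y''(x) = sum_{n>=2} n(n-1) a_n x^(n-2).
Substitute into P(x) y'' + Q(x) y' + R(x) y = 0 with P(x) = x^2 + 1, Q(x) = -x, R(x) = -5, and match powers of x.
Initial conditions: a_0 = 2, a_1 = 0.
Setting the coefficient of each power of x to zero and solving order by order (substituting the coefficients already found):
  x^0: 2 a_2 - 5 a_0 = 0  ->  2 a_2 = 5 a_0 = 10  ->  a_2 = 5
  x^1: 6 a_3 - 6 a_1 = 0  ->  6 a_3 = 6 a_1 = 0  ->  a_3 = 0
  x^2: 12 a_4 - 5 a_2 = 0  ->  12 a_4 = 5 a_2 = 25  ->  a_4 = 25/12
  x^3: 20 a_5 - 2 a_3 = 0  ->  20 a_5 = 2 a_3 = 0  ->  a_5 = 0
Truncated series: y(x) = 2 + 5 x^2 + (25/12) x^4 + O(x^6).

a_0 = 2; a_1 = 0; a_2 = 5; a_3 = 0; a_4 = 25/12; a_5 = 0


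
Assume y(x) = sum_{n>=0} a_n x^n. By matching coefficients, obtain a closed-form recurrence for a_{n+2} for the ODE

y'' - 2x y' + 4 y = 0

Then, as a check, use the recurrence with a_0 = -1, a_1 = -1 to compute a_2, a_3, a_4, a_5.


Substitute y = sum_n a_n x^n.
y''(x) has coefficient (n+2)(n+1) a_{n+2} at x^n;
-2 x y'(x) has coefficient -2 n a_n at x^n (shift);
4 y(x) has coefficient 4 a_n at x^n.
Matching x^n: (n+2)(n+1) a_{n+2} + (-2n + 4) a_n = 0.
Thus a_{n+2} = (2n - 4) / ((n+1)(n+2)) * a_n.

Check with a_0 = -1, a_1 = -1 (apply the recurrence for n = 0, 1, 2, 3): a_0 = -1, a_1 = -1, a_2 = 2, a_3 = 1/3, a_4 = 0, a_5 = 1/30.

a_(n+2) = (2n - 4) / ((n+1)(n+2)) * a_n; check: a_0 = -1, a_1 = -1, a_2 = 2, a_3 = 1/3, a_4 = 0, a_5 = 1/30


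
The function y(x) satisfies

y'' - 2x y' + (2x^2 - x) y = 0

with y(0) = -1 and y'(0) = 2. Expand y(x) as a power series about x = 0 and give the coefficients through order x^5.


Ansatz: y(x) = sum_{n>=0} a_n x^n, so y'(x) = sum_{n>=1} n a_n x^(n-1) and y''(x) = sum_{n>=2} n(n-1) a_n x^(n-2).
Substitute into P(x) y'' + Q(x) y' + R(x) y = 0 with P(x) = 1, Q(x) = -2x, R(x) = 2x^2 - x, and match powers of x.
Initial conditions: a_0 = -1, a_1 = 2.
Setting the coefficient of each power of x to zero and solving order by order (substituting the coefficients already found):
  x^0: 2 a_2 = 0  ->  a_2 = 0
  x^1: 6 a_3 - 2 a_1 - a_0 = 0  ->  6 a_3 = 2 a_1 + a_0 = 3  ->  a_3 = 1/2
  x^2: 12 a_4 - 4 a_2 - a_1 + 2 a_0 = 0  ->  12 a_4 = 4 a_2 + a_1 - 2 a_0 = 4  ->  a_4 = 1/3
  x^3: 20 a_5 - 6 a_3 - a_2 + 2 a_1 = 0  ->  20 a_5 = 6 a_3 + a_2 - 2 a_1 = -1  ->  a_5 = -1/20
Truncated series: y(x) = -1 + 2 x + (1/2) x^3 + (1/3) x^4 - (1/20) x^5 + O(x^6).

a_0 = -1; a_1 = 2; a_2 = 0; a_3 = 1/2; a_4 = 1/3; a_5 = -1/20


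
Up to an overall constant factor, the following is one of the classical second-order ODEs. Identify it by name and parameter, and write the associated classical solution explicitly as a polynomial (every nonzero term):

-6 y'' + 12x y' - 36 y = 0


All three coefficients share the factor -6; dividing through by -6 gives  y'' - 2x y' + 6 y = 0.
This matches the Hermite equation y'' - 2x y' + 2n y = 0 with 2n = 6, so n = 3; the polynomial solution is H_3(x).
With y = sum_k a_k x^k, matching x^k gives (k+2)(k+1) a_{k+2} = 2(k - n) a_k = 2(k - 3) a_k. The right side vanishes at k = 3, so the series with the parity of 3 terminates at degree 3.
Standard normalization: leading coefficient of H_n is 2^n, so a_3 = 2^3 = 8. Work downward with a_k = (k+1)(k+2) a_{k+2} / (2(k - n)):
  a_1 = (2)(3)(8) / (2(1 - 3)) = 48/(-4) = -12
Hence H_3(x) = 8 x^3 - 12 x.

H_3(x); series = 8 x^3 - 12 x


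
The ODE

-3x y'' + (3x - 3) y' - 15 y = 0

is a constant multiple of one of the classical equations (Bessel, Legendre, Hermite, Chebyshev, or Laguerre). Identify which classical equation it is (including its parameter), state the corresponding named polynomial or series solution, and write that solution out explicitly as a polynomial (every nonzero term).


All three coefficients share the factor -3; dividing through by -3 gives  x y'' + (1 - x) y' + 5 y = 0.
This matches the Laguerre equation x y'' + (1 - x) y' + n y = 0 with n = 5; the polynomial solution is L_5(x).
With y = sum_k a_k x^k, matching x^k gives (k+1)k a_{k+1} + (k+1) a_{k+1} - k a_k + n a_k = 0, i.e. (k+1)^2 a_{k+1} = (k - n) a_k = (k - 5) a_k. The right side vanishes at k = 5, so the series terminates at degree 5.
Standard normalization L_n(0) = 1 gives a_0 = 1. Work upward with a_{k+1} = (k - 5) a_k / (k+1)^2:
  a_1 = (0 - 5)(1) / 1^2 = -5/1 = -5
  a_2 = (1 - 5)(-5) / 2^2 = 20/4 = 5
  a_3 = (2 - 5)(5) / 3^2 = -15/9 = -5/3
  a_4 = (3 - 5)(-5/3) / 4^2 = (10/3)/16 = 5/24
  a_5 = (4 - 5)(5/24) / 5^2 = (-5/24)/25 = -1/120
Hence L_5(x) = -x^5/120 + 5 x^4/24 - 5 x^3/3 + 5 x^2 - 5 x + 1.

L_5(x); series = -x^5/120 + 5 x^4/24 - 5 x^3/3 + 5 x^2 - 5 x + 1


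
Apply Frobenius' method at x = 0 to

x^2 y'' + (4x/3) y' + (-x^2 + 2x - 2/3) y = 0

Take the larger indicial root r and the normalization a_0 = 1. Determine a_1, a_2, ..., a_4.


Write in Frobenius form y'' + (p(x)/x) y' + (q(x)/x^2) y = 0:
  p(x) = 4/3,  q(x) = -x^2 + 2x - 2/3.
Indicial equation: r(r-1) + (4/3) r + (-2/3) = 0 -> roots r_1 = 2/3, r_2 = -1.
Take r = r_1 = 2/3. Let y(x) = x^r sum_{n>=0} a_n x^n with a_0 = 1.
Substitute y = x^r sum a_n x^n and match x^{r+n}. The recurrence is
  D(n) a_n + 2 a_{n-1} - 1 a_{n-2} = 0,  where D(n) = (r+n)(r+n-1) + (4/3)(r+n) + (-2/3).
  a_n = [-2 a_{n-1} + 1 a_{n-2}] / D(n).
Since the indicial polynomial factors as (r - r_1)(r - r_2), D(n) = (r_1 + n - r_1)(r_1 + n - r_2) = n(n + 5/3).
Evaluating step by step (a_0 = 1):
  n = 1: D(1) = 1(1 + 5/3) = 8/3; numerator = -2(1) = -2; a_1 = (-2)/(8/3) = -3/4
  n = 2: D(2) = 2(2 + 5/3) = 22/3; numerator = -2(-3/4) + 1(1) = 5/2; a_2 = (5/2)/(22/3) = 15/44
  n = 3: D(3) = 3(3 + 5/3) = 14; numerator = -2(15/44) + 1(-3/4) = -63/44; a_3 = (-63/44)/(14) = -9/88
  n = 4: D(4) = 4(4 + 5/3) = 68/3; numerator = -2(-9/88) + 1(15/44) = 6/11; a_4 = (6/11)/(68/3) = 9/374

r = 2/3; a_0 = 1; a_1 = -3/4; a_2 = 15/44; a_3 = -9/88; a_4 = 9/374


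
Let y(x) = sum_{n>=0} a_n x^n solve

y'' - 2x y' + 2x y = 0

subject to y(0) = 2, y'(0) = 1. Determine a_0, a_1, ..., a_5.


Ansatz: y(x) = sum_{n>=0} a_n x^n, so y'(x) = sum_{n>=1} n a_n x^(n-1) and y''(x) = sum_{n>=2} n(n-1) a_n x^(n-2).
Substitute into P(x) y'' + Q(x) y' + R(x) y = 0 with P(x) = 1, Q(x) = -2x, R(x) = 2x, and match powers of x.
Initial conditions: a_0 = 2, a_1 = 1.
Setting the coefficient of each power of x to zero and solving order by order (substituting the coefficients already found):
  x^0: 2 a_2 = 0  ->  a_2 = 0
  x^1: 6 a_3 - 2 a_1 + 2 a_0 = 0  ->  6 a_3 = 2 a_1 - 2 a_0 = -2  ->  a_3 = -1/3
  x^2: 12 a_4 - 4 a_2 + 2 a_1 = 0  ->  12 a_4 = 4 a_2 - 2 a_1 = -2  ->  a_4 = -1/6
  x^3: 20 a_5 - 6 a_3 + 2 a_2 = 0  ->  20 a_5 = 6 a_3 - 2 a_2 = -2  ->  a_5 = -1/10
Truncated series: y(x) = 2 + x - (1/3) x^3 - (1/6) x^4 - (1/10) x^5 + O(x^6).

a_0 = 2; a_1 = 1; a_2 = 0; a_3 = -1/3; a_4 = -1/6; a_5 = -1/10


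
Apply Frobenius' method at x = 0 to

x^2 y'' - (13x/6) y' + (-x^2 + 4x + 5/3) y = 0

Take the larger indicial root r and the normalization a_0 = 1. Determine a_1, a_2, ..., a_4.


Write in Frobenius form y'' + (p(x)/x) y' + (q(x)/x^2) y = 0:
  p(x) = -13/6,  q(x) = -x^2 + 4x + 5/3.
Indicial equation: r(r-1) + (-13/6) r + (5/3) = 0 -> roots r_1 = 5/2, r_2 = 2/3.
Take r = r_1 = 5/2. Let y(x) = x^r sum_{n>=0} a_n x^n with a_0 = 1.
Substitute y = x^r sum a_n x^n and match x^{r+n}. The recurrence is
  D(n) a_n + 4 a_{n-1} - 1 a_{n-2} = 0,  where D(n) = (r+n)(r+n-1) + (-13/6)(r+n) + (5/3).
  a_n = [-4 a_{n-1} + 1 a_{n-2}] / D(n).
Since the indicial polynomial factors as (r - r_1)(r - r_2), D(n) = (r_1 + n - r_1)(r_1 + n - r_2) = n(n + 11/6).
Evaluating step by step (a_0 = 1):
  n = 1: D(1) = 1(1 + 11/6) = 17/6; numerator = -4(1) = -4; a_1 = (-4)/(17/6) = -24/17
  n = 2: D(2) = 2(2 + 11/6) = 23/3; numerator = -4(-24/17) + 1(1) = 113/17; a_2 = (113/17)/(23/3) = 339/391
  n = 3: D(3) = 3(3 + 11/6) = 29/2; numerator = -4(339/391) + 1(-24/17) = -1908/391; a_3 = (-1908/391)/(29/2) = -3816/11339
  n = 4: D(4) = 4(4 + 11/6) = 70/3; numerator = -4(-3816/11339) + 1(339/391) = 25095/11339; a_4 = (25095/11339)/(70/3) = 2151/22678

r = 5/2; a_0 = 1; a_1 = -24/17; a_2 = 339/391; a_3 = -3816/11339; a_4 = 2151/22678


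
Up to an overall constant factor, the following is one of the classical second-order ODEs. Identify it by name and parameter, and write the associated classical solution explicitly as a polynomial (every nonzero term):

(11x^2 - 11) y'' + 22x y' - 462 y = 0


All three coefficients share the factor -11; dividing through by -11 gives  (1 - x^2) y'' - 2x y' + 42 y = 0.
This matches the Legendre equation (1 - x^2) y'' - 2x y' + n(n+1) y = 0 (note the -2x y' term) with n(n+1) = 42, so n = 6; the polynomial solution is P_6(x).
With y = sum_k a_k x^k, matching x^k gives (k+2)(k+1) a_{k+2} = [k(k+1) - n(n+1)] a_k = (k - 6)(k + 7) a_k. The right side vanishes at k = 6, so the series with the parity of 6 terminates at degree 6.
Standard normalization (P_n(1) = 1): leading coefficient (2n)!/(2^n (n!)^2) = 479001600/(64*518400) = 231/16, so a_6 = 231/16. Work downward with a_k = (k+1)(k+2) a_{k+2} / ((k - 6)(k + 7)):
  a_4 = (5)(6)(231/16) / ((4 - 6)(4 + 7)) = (3465/8)/(-22) = -315/16
  a_2 = (3)(4)(-315/16) / ((2 - 6)(2 + 7)) = (-945/4)/(-36) = 105/16
  a_0 = (1)(2)(105/16) / ((0 - 6)(0 + 7)) = (105/8)/(-42) = -5/16
Hence P_6(x) = 231 x^6/16 - 315 x^4/16 + 105 x^2/16 - 5/16.

P_6(x); series = 231 x^6/16 - 315 x^4/16 + 105 x^2/16 - 5/16


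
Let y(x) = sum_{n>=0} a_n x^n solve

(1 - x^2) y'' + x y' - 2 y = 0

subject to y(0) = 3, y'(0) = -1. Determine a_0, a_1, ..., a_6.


Ansatz: y(x) = sum_{n>=0} a_n x^n, so y'(x) = sum_{n>=1} n a_n x^(n-1) and y''(x) = sum_{n>=2} n(n-1) a_n x^(n-2).
Substitute into P(x) y'' + Q(x) y' + R(x) y = 0 with P(x) = 1 - x^2, Q(x) = x, R(x) = -2, and match powers of x.
Initial conditions: a_0 = 3, a_1 = -1.
Setting the coefficient of each power of x to zero and solving order by order (substituting the coefficients already found):
  x^0: 2 a_2 - 2 a_0 = 0  ->  2 a_2 = 2 a_0 = 6  ->  a_2 = 3
  x^1: 6 a_3 - a_1 = 0  ->  6 a_3 = a_1 = -1  ->  a_3 = -1/6
  x^2: 12 a_4 - 2 a_2 = 0  ->  12 a_4 = 2 a_2 = 6  ->  a_4 = 1/2
  x^3: 20 a_5 - 5 a_3 = 0  ->  20 a_5 = 5 a_3 = -5/6  ->  a_5 = -1/24
  x^4: 30 a_6 - 10 a_4 = 0  ->  30 a_6 = 10 a_4 = 5  ->  a_6 = 1/6
Truncated series: y(x) = 3 - x + 3 x^2 - (1/6) x^3 + (1/2) x^4 - (1/24) x^5 + (1/6) x^6 + O(x^7).

a_0 = 3; a_1 = -1; a_2 = 3; a_3 = -1/6; a_4 = 1/2; a_5 = -1/24; a_6 = 1/6
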